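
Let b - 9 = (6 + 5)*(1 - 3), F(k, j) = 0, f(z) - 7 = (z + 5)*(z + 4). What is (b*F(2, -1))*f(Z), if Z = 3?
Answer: 0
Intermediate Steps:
f(z) = 7 + (4 + z)*(5 + z) (f(z) = 7 + (z + 5)*(z + 4) = 7 + (5 + z)*(4 + z) = 7 + (4 + z)*(5 + z))
b = -13 (b = 9 + (6 + 5)*(1 - 3) = 9 + 11*(-2) = 9 - 22 = -13)
(b*F(2, -1))*f(Z) = (-13*0)*(27 + 3² + 9*3) = 0*(27 + 9 + 27) = 0*63 = 0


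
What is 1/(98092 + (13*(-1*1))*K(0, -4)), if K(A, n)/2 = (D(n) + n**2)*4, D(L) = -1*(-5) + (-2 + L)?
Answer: 1/96532 ≈ 1.0359e-5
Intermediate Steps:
D(L) = 3 + L (D(L) = 5 + (-2 + L) = 3 + L)
K(A, n) = 24 + 8*n + 8*n**2 (K(A, n) = 2*(((3 + n) + n**2)*4) = 2*((3 + n + n**2)*4) = 2*(12 + 4*n + 4*n**2) = 24 + 8*n + 8*n**2)
1/(98092 + (13*(-1*1))*K(0, -4)) = 1/(98092 + (13*(-1*1))*(24 + 8*(-4) + 8*(-4)**2)) = 1/(98092 + (13*(-1))*(24 - 32 + 8*16)) = 1/(98092 - 13*(24 - 32 + 128)) = 1/(98092 - 13*120) = 1/(98092 - 1560) = 1/96532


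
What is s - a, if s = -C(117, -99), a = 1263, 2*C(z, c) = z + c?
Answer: -1272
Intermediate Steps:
C(z, c) = c/2 + z/2 (C(z, c) = (z + c)/2 = (c + z)/2 = c/2 + z/2)
s = -9 (s = -((1/2)*(-99) + (1/2)*117) = -(-99/2 + 117/2) = -1*9 = -9)
s - a = -9 - 1*1263 = -9 - 1263 = -1272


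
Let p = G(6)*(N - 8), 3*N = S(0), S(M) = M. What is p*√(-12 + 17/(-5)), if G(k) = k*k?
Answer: -288*I*√385/5 ≈ -1130.2*I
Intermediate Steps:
N = 0 (N = (⅓)*0 = 0)
G(k) = k²
p = -288 (p = 6²*(0 - 8) = 36*(-8) = -288)
p*√(-12 + 17/(-5)) = -288*√(-12 + 17/(-5)) = -288*√(-12 + 17*(-⅕)) = -288*√(-12 - 17/5) = -288*I*√385/5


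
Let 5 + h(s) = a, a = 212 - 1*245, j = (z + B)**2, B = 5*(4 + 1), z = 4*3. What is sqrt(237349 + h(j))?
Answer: sqrt(237311) ≈ 487.15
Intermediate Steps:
z = 12
B = 25 (B = 5*5 = 25)
j = 1369 (j = (12 + 25)**2 = 37**2 = 1369)
a = -33 (a = 212 - 245 = -33)
h(s) = -38 (h(s) = -5 - 33 = -38)
sqrt(237349 + h(j)) = sqrt(237349 - 38) = sqrt(237311)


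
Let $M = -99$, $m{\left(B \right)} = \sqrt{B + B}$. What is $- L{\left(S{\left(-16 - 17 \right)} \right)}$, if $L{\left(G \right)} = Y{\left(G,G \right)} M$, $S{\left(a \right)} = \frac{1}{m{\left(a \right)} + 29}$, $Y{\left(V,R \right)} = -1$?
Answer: $-99$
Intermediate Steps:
$m{\left(B \right)} = \sqrt{2} \sqrt{B}$ ($m{\left(B \right)} = \sqrt{2 B} = \sqrt{2} \sqrt{B}$)
$S{\left(a \right)} = \frac{1}{29 + \sqrt{2} \sqrt{a}}$ ($S{\left(a \right)} = \frac{1}{\sqrt{2} \sqrt{a} + 29} = \frac{1}{29 + \sqrt{2} \sqrt{a}}$)
$L{\left(G \right)} = 99$ ($L{\left(G \right)} = \left(-1\right) \left(-99\right) = 99$)
$- L{\left(S{\left(-16 - 17 \right)} \right)} = \left(-1\right) 99 = -99$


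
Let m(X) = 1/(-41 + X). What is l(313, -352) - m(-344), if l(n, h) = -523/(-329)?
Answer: 4116/2585 ≈ 1.5923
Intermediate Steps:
l(n, h) = 523/329 (l(n, h) = -523*(-1/329) = 523/329)
l(313, -352) - m(-344) = 523/329 - 1/(-41 - 344) = 523/329 - 1/(-385) = 523/329 - 1*(-1/385) = 523/329 + 1/385 = 4116/2585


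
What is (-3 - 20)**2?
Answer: 529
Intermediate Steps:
(-3 - 20)**2 = (-23)**2 = 529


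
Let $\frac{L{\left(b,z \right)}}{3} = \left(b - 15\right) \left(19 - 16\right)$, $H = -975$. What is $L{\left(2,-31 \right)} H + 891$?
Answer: $114966$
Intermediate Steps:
$L{\left(b,z \right)} = -135 + 9 b$ ($L{\left(b,z \right)} = 3 \left(b - 15\right) \left(19 - 16\right) = 3 \left(-15 + b\right) 3 = 3 \left(-45 + 3 b\right) = -135 + 9 b$)
$L{\left(2,-31 \right)} H + 891 = \left(-135 + 9 \cdot 2\right) \left(-975\right) + 891 = \left(-135 + 18\right) \left(-975\right) + 891 = \left(-117\right) \left(-975\right) + 891 = 114075 + 891 = 114966$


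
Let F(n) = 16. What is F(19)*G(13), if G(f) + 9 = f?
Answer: 64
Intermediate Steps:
G(f) = -9 + f
F(19)*G(13) = 16*(-9 + 13) = 16*4 = 64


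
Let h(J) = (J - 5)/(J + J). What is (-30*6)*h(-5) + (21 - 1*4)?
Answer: -163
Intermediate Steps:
h(J) = (-5 + J)/(2*J) (h(J) = (-5 + J)/((2*J)) = (-5 + J)*(1/(2*J)) = (-5 + J)/(2*J))
(-30*6)*h(-5) + (21 - 1*4) = (-30*6)*((½)*(-5 - 5)/(-5)) + (21 - 1*4) = -90*(-1)*(-10)/5 + (21 - 4) = -180*1 + 17 = -180 + 17 = -163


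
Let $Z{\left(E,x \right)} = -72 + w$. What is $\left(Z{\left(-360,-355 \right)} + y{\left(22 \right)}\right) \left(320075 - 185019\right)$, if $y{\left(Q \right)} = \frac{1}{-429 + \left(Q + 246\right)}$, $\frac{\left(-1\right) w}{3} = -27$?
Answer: $\frac{8502656}{7} \approx 1.2147 \cdot 10^{6}$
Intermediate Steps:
$w = 81$ ($w = \left(-3\right) \left(-27\right) = 81$)
$Z{\left(E,x \right)} = 9$ ($Z{\left(E,x \right)} = -72 + 81 = 9$)
$y{\left(Q \right)} = \frac{1}{-183 + Q}$ ($y{\left(Q \right)} = \frac{1}{-429 + \left(246 + Q\right)} = \frac{1}{-183 + Q}$)
$\left(Z{\left(-360,-355 \right)} + y{\left(22 \right)}\right) \left(320075 - 185019\right) = \left(9 + \frac{1}{-183 + 22}\right) \left(320075 - 185019\right) = \left(9 + \frac{1}{-161}\right) 135056 = \left(9 - \frac{1}{161}\right) 135056 = \frac{1448}{161} \cdot 135056 = \frac{8502656}{7}$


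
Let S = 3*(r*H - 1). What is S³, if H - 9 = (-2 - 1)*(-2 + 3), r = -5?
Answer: -804357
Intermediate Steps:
H = 6 (H = 9 + (-2 - 1)*(-2 + 3) = 9 - 3*1 = 9 - 3 = 6)
S = -93 (S = 3*(-5*6 - 1) = 3*(-30 - 1) = 3*(-31) = -93)
S³ = (-93)³ = -804357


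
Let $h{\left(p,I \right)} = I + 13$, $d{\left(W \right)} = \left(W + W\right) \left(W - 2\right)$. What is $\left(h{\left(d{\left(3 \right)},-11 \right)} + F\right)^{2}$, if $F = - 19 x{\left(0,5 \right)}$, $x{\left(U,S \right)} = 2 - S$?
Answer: $3481$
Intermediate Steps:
$d{\left(W \right)} = 2 W \left(-2 + W\right)$
$h{\left(p,I \right)} = 13 + I$
$F = 57$ ($F = - 19 \left(2 - 5\right) = \left(-19\right) \left(-3\right) = 57$)
$\left(h{\left(d{\left(3 \right)},-11 \right)} + F\right)^{2} = \left(\left(13 - 11\right) + 57\right)^{2} = \left(2 + 57\right)^{2} = 59^{2} = 3481$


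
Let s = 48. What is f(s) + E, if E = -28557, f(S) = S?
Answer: -28509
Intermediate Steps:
f(s) + E = 48 - 28557 = -28509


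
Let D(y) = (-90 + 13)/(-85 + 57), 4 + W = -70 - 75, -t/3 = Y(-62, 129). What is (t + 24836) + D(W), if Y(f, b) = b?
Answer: 97807/4 ≈ 24452.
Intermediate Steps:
t = -387 (t = -3*129 = -387)
W = -149 (W = -4 + (-70 - 75) = -4 - 145 = -149)
D(y) = 11/4 (D(y) = -77/(-28) = -77*(-1/28) = 11/4)
(t + 24836) + D(W) = (-387 + 24836) + 11/4 = 24449 + 11/4 = 97807/4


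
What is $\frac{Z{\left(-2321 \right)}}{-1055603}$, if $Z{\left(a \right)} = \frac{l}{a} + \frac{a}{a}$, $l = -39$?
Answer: $- \frac{2360}{2450054563} \approx -9.6324 \cdot 10^{-7}$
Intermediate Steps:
$Z{\left(a \right)} = 1 - \frac{39}{a}$ ($Z{\left(a \right)} = - \frac{39}{a} + \frac{a}{a} = - \frac{39}{a} + 1 = 1 - \frac{39}{a}$)
$\frac{Z{\left(-2321 \right)}}{-1055603} = \frac{\frac{1}{-2321} \left(-39 - 2321\right)}{-1055603} = \left(- \frac{1}{2321}\right) \left(-2360\right) \left(- \frac{1}{1055603}\right) = \frac{2360}{2321} \left(- \frac{1}{1055603}\right) = - \frac{2360}{2450054563}$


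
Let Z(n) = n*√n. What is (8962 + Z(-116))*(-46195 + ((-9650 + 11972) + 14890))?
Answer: -259745646 + 6724056*I*√29 ≈ -2.5975e+8 + 3.621e+7*I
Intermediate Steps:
Z(n) = n^(3/2)
(8962 + Z(-116))*(-46195 + ((-9650 + 11972) + 14890)) = (8962 + (-116)^(3/2))*(-46195 + ((-9650 + 11972) + 14890)) = (8962 - 232*I*√29)*(-46195 + (2322 + 14890)) = (8962 - 232*I*√29)*(-46195 + 17212) = (8962 - 232*I*√29)*(-28983) = -259745646 + 6724056*I*√29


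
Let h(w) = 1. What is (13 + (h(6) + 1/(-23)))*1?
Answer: 321/23 ≈ 13.957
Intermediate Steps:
(13 + (h(6) + 1/(-23)))*1 = (13 + (1 + 1/(-23)))*1 = (13 + (1 - 1/23))*1 = (13 + 22/23)*1 = (321/23)*1 = 321/23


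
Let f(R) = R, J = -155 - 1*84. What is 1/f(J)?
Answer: -1/239 ≈ -0.0041841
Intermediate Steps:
J = -239 (J = -155 - 84 = -239)
1/f(J) = 1/(-239) = -1/239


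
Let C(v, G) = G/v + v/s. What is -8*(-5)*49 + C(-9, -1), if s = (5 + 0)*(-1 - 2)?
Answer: 88232/45 ≈ 1960.7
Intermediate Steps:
s = -15 (s = 5*(-3) = -15)
C(v, G) = -v/15 + G/v (C(v, G) = G/v + v/(-15) = G/v + v*(-1/15) = G/v - v/15 = -v/15 + G/v)
-8*(-5)*49 + C(-9, -1) = -8*(-5)*49 + (-1/15*(-9) - 1/(-9)) = -2*(-20)*49 + (3/5 - 1*(-1/9)) = 40*49 + (3/5 + 1/9) = 1960 + 32/45 = 88232/45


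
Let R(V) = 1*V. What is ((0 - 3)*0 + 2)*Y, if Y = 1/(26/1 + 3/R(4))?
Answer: 8/107 ≈ 0.074766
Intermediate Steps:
R(V) = V
Y = 4/107 (Y = 1/(26/1 + 3/4) = 1/(26*1 + 3*(1/4)) = 1/(26 + 3/4) = 1/(107/4) = 4/107 ≈ 0.037383)
((0 - 3)*0 + 2)*Y = ((0 - 3)*0 + 2)*(4/107) = (-3*0 + 2)*(4/107) = (0 + 2)*(4/107) = 2*(4/107) = 8/107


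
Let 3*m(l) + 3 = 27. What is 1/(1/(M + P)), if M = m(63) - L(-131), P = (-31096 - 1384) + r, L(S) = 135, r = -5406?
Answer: -38013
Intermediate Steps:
m(l) = 8 (m(l) = -1 + (1/3)*27 = -1 + 9 = 8)
P = -37886 (P = (-31096 - 1384) - 5406 = -32480 - 5406 = -37886)
M = -127 (M = 8 - 1*135 = 8 - 135 = -127)
1/(1/(M + P)) = 1/(1/(-127 - 37886)) = 1/(1/(-38013)) = 1/(-1/38013) = -38013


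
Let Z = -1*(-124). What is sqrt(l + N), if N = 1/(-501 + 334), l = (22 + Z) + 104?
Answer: sqrt(6972083)/167 ≈ 15.811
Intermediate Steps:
Z = 124
l = 250 (l = (22 + 124) + 104 = 146 + 104 = 250)
N = -1/167 (N = 1/(-167) = -1/167 ≈ -0.0059880)
sqrt(l + N) = sqrt(250 - 1/167) = sqrt(41749/167) = sqrt(6972083)/167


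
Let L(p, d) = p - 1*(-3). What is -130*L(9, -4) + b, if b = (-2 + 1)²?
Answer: -1559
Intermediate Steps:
b = 1 (b = (-1)² = 1)
L(p, d) = 3 + p (L(p, d) = p + 3 = 3 + p)
-130*L(9, -4) + b = -130*(3 + 9) + 1 = -130*12 + 1 = -1560 + 1 = -1559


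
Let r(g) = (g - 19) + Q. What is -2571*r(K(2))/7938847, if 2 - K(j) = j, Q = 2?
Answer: 2571/466991 ≈ 0.0055055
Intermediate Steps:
K(j) = 2 - j
r(g) = -17 + g (r(g) = (g - 19) + 2 = (-19 + g) + 2 = -17 + g)
-2571*r(K(2))/7938847 = -2571*(-17 + (2 - 1*2))/7938847 = -2571*(-17 + (2 - 2))*(1/7938847) = -2571*(-17 + 0)*(1/7938847) = -2571*(-17)*(1/7938847) = 43707*(1/7938847) = 2571/466991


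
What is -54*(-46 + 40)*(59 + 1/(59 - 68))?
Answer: 19080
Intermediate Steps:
-54*(-46 + 40)*(59 + 1/(59 - 68)) = -(-324)*(59 + 1/(-9)) = -(-324)*(59 - 1/9) = -(-324)*530/9 = -54*(-1060/3) = 19080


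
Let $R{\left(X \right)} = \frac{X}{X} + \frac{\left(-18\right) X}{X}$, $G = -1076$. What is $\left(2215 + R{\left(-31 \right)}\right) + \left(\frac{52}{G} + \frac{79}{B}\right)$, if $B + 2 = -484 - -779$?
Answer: $\frac{173257208}{78817} \approx 2198.2$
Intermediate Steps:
$B = 293$ ($B = -2 - -295 = -2 + \left(-484 + 779\right) = -2 + 295 = 293$)
$R{\left(X \right)} = -17$ ($R{\left(X \right)} = 1 - 18 = -17$)
$\left(2215 + R{\left(-31 \right)}\right) + \left(\frac{52}{G} + \frac{79}{B}\right) = \left(2215 - 17\right) + \left(\frac{52}{-1076} + \frac{79}{293}\right) = 2198 + \left(52 \left(- \frac{1}{1076}\right) + 79 \cdot \frac{1}{293}\right) = 2198 + \left(- \frac{13}{269} + \frac{79}{293}\right) = 2198 + \frac{17442}{78817} = \frac{173257208}{78817}$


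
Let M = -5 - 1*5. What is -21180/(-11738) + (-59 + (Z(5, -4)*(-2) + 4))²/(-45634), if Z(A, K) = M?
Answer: 476074535/267825946 ≈ 1.7776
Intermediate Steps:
M = -10 (M = -5 - 5 = -10)
Z(A, K) = -10
-21180/(-11738) + (-59 + (Z(5, -4)*(-2) + 4))²/(-45634) = -21180/(-11738) + (-59 + (-10*(-2) + 4))²/(-45634) = -21180*(-1/11738) + (-59 + (20 + 4))²*(-1/45634) = 10590/5869 + (-59 + 24)²*(-1/45634) = 10590/5869 + (-35)²*(-1/45634) = 10590/5869 + 1225*(-1/45634) = 10590/5869 - 1225/45634 = 476074535/267825946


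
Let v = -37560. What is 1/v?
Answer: -1/37560 ≈ -2.6624e-5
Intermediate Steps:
1/v = 1/(-37560) = -1/37560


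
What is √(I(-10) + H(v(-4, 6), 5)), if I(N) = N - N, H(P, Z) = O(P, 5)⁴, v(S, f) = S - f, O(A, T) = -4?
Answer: 16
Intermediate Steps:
H(P, Z) = 256 (H(P, Z) = (-4)⁴ = 256)
I(N) = 0
√(I(-10) + H(v(-4, 6), 5)) = √(0 + 256) = √256 = 16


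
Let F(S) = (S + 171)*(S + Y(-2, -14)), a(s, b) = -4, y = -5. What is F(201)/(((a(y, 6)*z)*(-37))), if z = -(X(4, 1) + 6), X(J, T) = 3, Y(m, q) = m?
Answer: -6169/111 ≈ -55.577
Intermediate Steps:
z = -9 (z = -(3 + 6) = -1*9 = -9)
F(S) = (-2 + S)*(171 + S) (F(S) = (S + 171)*(S - 2) = (171 + S)*(-2 + S) = (-2 + S)*(171 + S))
F(201)/(((a(y, 6)*z)*(-37))) = (-342 + 201**2 + 169*201)/((-4*(-9)*(-37))) = (-342 + 40401 + 33969)/((36*(-37))) = 74028/(-1332) = 74028*(-1/1332) = -6169/111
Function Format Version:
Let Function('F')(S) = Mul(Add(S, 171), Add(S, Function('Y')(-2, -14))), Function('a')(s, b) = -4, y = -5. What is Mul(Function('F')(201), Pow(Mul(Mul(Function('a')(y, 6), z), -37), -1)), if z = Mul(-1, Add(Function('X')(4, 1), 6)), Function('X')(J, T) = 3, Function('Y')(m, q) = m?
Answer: Rational(-6169, 111) ≈ -55.577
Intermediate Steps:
z = -9 (z = Mul(-1, Add(3, 6)) = Mul(-1, 9) = -9)
Function('F')(S) = Mul(Add(-2, S), Add(171, S)) (Function('F')(S) = Mul(Add(S, 171), Add(S, -2)) = Mul(Add(171, S), Add(-2, S)) = Mul(Add(-2, S), Add(171, S)))
Mul(Function('F')(201), Pow(Mul(Mul(Function('a')(y, 6), z), -37), -1)) = Mul(Add(-342, Pow(201, 2), Mul(169, 201)), Pow(Mul(Mul(-4, -9), -37), -1)) = Mul(Add(-342, 40401, 33969), Pow(Mul(36, -37), -1)) = Mul(74028, Pow(-1332, -1)) = Mul(74028, Rational(-1, 1332)) = Rational(-6169, 111)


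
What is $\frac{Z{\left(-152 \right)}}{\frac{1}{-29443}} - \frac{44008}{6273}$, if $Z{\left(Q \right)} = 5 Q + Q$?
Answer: $\frac{168442652360}{6273} \approx 2.6852 \cdot 10^{7}$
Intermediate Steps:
$Z{\left(Q \right)} = 6 Q$
$\frac{Z{\left(-152 \right)}}{\frac{1}{-29443}} - \frac{44008}{6273} = \frac{6 \left(-152\right)}{\frac{1}{-29443}} - \frac{44008}{6273} = - \frac{912}{- \frac{1}{29443}} - \frac{44008}{6273} = \left(-912\right) \left(-29443\right) - \frac{44008}{6273} = 26852016 - \frac{44008}{6273} = \frac{168442652360}{6273}$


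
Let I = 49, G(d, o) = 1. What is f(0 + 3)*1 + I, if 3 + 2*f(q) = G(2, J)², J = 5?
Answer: 48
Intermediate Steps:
f(q) = -1 (f(q) = -3/2 + (½)*1² = -3/2 + (½)*1 = -3/2 + ½ = -1)
f(0 + 3)*1 + I = -1*1 + 49 = -1 + 49 = 48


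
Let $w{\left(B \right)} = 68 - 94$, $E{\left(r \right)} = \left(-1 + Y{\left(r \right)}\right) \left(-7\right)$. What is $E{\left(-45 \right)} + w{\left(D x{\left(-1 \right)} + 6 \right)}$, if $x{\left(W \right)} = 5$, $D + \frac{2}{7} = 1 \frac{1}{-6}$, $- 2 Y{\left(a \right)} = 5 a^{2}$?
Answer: $\frac{70837}{2} \approx 35419.0$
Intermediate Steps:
$Y{\left(a \right)} = - \frac{5 a^{2}}{2}$
$D = - \frac{19}{42}$ ($D = - \frac{2}{7} + 1 \frac{1}{-6} = - \frac{2}{7} + 1 \left(- \frac{1}{6}\right) = - \frac{2}{7} - \frac{1}{6} = - \frac{19}{42} \approx -0.45238$)
$E{\left(r \right)} = 7 + \frac{35 r^{2}}{2}$ ($E{\left(r \right)} = \left(-1 - \frac{5 r^{2}}{2}\right) \left(-7\right) = 7 + \frac{35 r^{2}}{2}$)
$w{\left(B \right)} = -26$ ($w{\left(B \right)} = 68 - 94 = -26$)
$E{\left(-45 \right)} + w{\left(D x{\left(-1 \right)} + 6 \right)} = \left(7 + \frac{35 \left(-45\right)^{2}}{2}\right) - 26 = \left(7 + \frac{35}{2} \cdot 2025\right) - 26 = \left(7 + \frac{70875}{2}\right) - 26 = \frac{70889}{2} - 26 = \frac{70837}{2}$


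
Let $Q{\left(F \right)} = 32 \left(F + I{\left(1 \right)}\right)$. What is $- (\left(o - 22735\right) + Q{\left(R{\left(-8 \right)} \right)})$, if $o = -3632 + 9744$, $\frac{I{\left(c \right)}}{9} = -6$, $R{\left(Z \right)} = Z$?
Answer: $18607$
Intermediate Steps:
$I{\left(c \right)} = -54$ ($I{\left(c \right)} = 9 \left(-6\right) = -54$)
$o = 6112$
$Q{\left(F \right)} = -1728 + 32 F$ ($Q{\left(F \right)} = 32 \left(F - 54\right) = 32 \left(-54 + F\right) = -1728 + 32 F$)
$- (\left(o - 22735\right) + Q{\left(R{\left(-8 \right)} \right)}) = - (\left(6112 - 22735\right) + \left(-1728 + 32 \left(-8\right)\right)) = - (-16623 - 1984) = \left(-1\right) \left(-18607\right) = 18607$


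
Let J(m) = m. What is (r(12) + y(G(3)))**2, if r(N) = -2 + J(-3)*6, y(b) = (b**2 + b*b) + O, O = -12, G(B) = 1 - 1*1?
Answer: 1024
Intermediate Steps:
G(B) = 0 (G(B) = 1 - 1 = 0)
y(b) = -12 + 2*b**2 (y(b) = (b**2 + b*b) - 12 = (b**2 + b**2) - 12 = 2*b**2 - 12 = -12 + 2*b**2)
r(N) = -20 (r(N) = -2 - 3*6 = -2 - 18 = -20)
(r(12) + y(G(3)))**2 = (-20 + (-12 + 2*0**2))**2 = (-20 + (-12 + 2*0))**2 = (-20 + (-12 + 0))**2 = (-20 - 12)**2 = (-32)**2 = 1024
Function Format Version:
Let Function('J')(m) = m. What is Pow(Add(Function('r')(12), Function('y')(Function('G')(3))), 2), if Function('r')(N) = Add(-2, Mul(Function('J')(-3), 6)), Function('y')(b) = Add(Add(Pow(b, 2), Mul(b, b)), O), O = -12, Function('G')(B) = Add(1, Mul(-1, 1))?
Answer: 1024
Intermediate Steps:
Function('G')(B) = 0 (Function('G')(B) = Add(1, -1) = 0)
Function('y')(b) = Add(-12, Mul(2, Pow(b, 2))) (Function('y')(b) = Add(Add(Pow(b, 2), Mul(b, b)), -12) = Add(Add(Pow(b, 2), Pow(b, 2)), -12) = Add(Mul(2, Pow(b, 2)), -12) = Add(-12, Mul(2, Pow(b, 2))))
Function('r')(N) = -20 (Function('r')(N) = Add(-2, Mul(-3, 6)) = Add(-2, -18) = -20)
Pow(Add(Function('r')(12), Function('y')(Function('G')(3))), 2) = Pow(Add(-20, Add(-12, Mul(2, Pow(0, 2)))), 2) = Pow(Add(-20, Add(-12, Mul(2, 0))), 2) = Pow(Add(-20, Add(-12, 0)), 2) = Pow(Add(-20, -12), 2) = Pow(-32, 2) = 1024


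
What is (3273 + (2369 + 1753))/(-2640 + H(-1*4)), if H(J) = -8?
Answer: -7395/2648 ≈ -2.7927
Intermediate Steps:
(3273 + (2369 + 1753))/(-2640 + H(-1*4)) = (3273 + (2369 + 1753))/(-2640 - 8) = (3273 + 4122)/(-2648) = 7395*(-1/2648) = -7395/2648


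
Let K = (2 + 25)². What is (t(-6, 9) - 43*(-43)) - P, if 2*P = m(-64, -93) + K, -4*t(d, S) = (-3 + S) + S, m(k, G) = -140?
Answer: 6203/4 ≈ 1550.8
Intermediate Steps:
K = 729 (K = 27² = 729)
t(d, S) = ¾ - S/2 (t(d, S) = -((-3 + S) + S)/4 = -(-3 + 2*S)/4 = ¾ - S/2)
P = 589/2 (P = (-140 + 729)/2 = (½)*589 = 589/2 ≈ 294.50)
(t(-6, 9) - 43*(-43)) - P = ((¾ - ½*9) - 43*(-43)) - 1*589/2 = ((¾ - 9/2) + 1849) - 589/2 = (-15/4 + 1849) - 589/2 = 7381/4 - 589/2 = 6203/4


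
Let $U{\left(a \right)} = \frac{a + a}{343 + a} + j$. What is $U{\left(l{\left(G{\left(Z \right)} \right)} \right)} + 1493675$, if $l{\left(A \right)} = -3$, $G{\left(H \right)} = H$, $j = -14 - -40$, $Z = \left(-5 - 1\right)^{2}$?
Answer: $\frac{253929167}{170} \approx 1.4937 \cdot 10^{6}$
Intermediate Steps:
$Z = 36$ ($Z = \left(-6\right)^{2} = 36$)
$j = 26$ ($j = -14 + 40 = 26$)
$U{\left(a \right)} = 26 + \frac{2 a}{343 + a}$ ($U{\left(a \right)} = \frac{a + a}{343 + a} + 26 = \frac{2 a}{343 + a} + 26 = 26 + \frac{2 a}{343 + a}$)
$U{\left(l{\left(G{\left(Z \right)} \right)} \right)} + 1493675 = \frac{14 \left(637 + 2 \left(-3\right)\right)}{343 - 3} + 1493675 = \frac{14 \left(637 - 6\right)}{340} + 1493675 = 14 \cdot \frac{1}{340} \cdot 631 + 1493675 = \frac{4417}{170} + 1493675 = \frac{253929167}{170}$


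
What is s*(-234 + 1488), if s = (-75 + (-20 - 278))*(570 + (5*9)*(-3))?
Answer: -203467770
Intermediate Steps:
s = -162255 (s = (-75 - 298)*(570 + 45*(-3)) = -373*(570 - 135) = -373*435 = -162255)
s*(-234 + 1488) = -162255*(-234 + 1488) = -162255*1254 = -203467770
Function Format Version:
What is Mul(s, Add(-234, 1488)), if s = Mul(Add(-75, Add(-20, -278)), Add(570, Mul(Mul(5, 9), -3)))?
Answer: -203467770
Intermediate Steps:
s = -162255 (s = Mul(Add(-75, -298), Add(570, Mul(45, -3))) = Mul(-373, Add(570, -135)) = Mul(-373, 435) = -162255)
Mul(s, Add(-234, 1488)) = Mul(-162255, Add(-234, 1488)) = Mul(-162255, 1254) = -203467770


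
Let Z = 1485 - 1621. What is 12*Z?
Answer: -1632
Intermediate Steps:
Z = -136
12*Z = 12*(-136) = -1632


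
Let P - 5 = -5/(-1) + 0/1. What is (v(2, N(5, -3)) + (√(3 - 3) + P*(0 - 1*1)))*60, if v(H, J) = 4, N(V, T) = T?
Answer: -360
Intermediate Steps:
P = 10 (P = 5 + (-5/(-1) + 0/1) = 5 + (-5*(-1) + 0*1) = 5 + (5 + 0) = 5 + 5 = 10)
(v(2, N(5, -3)) + (√(3 - 3) + P*(0 - 1*1)))*60 = (4 + (√(3 - 3) + 10*(0 - 1*1)))*60 = (4 + (√0 + 10*(0 - 1)))*60 = (4 + (0 + 10*(-1)))*60 = (4 + (0 - 10))*60 = (4 - 10)*60 = -6*60 = -360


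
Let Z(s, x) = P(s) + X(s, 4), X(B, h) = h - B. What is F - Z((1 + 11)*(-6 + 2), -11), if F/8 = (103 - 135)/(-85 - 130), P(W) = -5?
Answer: -9849/215 ≈ -45.809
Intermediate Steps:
F = 256/215 (F = 8*((103 - 135)/(-85 - 130)) = 8*(-32/(-215)) = 8*(-32*(-1/215)) = 8*(32/215) = 256/215 ≈ 1.1907)
Z(s, x) = -1 - s (Z(s, x) = -5 + (4 - s) = -1 - s)
F - Z((1 + 11)*(-6 + 2), -11) = 256/215 - (-1 - (1 + 11)*(-6 + 2)) = 256/215 - (-1 - 12*(-4)) = 256/215 - (-1 - 1*(-48)) = 256/215 - (-1 + 48) = 256/215 - 1*47 = 256/215 - 47 = -9849/215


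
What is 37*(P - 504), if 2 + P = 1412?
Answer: 33522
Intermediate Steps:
P = 1410 (P = -2 + 1412 = 1410)
37*(P - 504) = 37*(1410 - 504) = 37*906 = 33522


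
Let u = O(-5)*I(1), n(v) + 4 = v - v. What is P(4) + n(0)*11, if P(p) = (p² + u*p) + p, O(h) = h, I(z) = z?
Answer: -44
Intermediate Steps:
n(v) = -4 (n(v) = -4 + (v - v) = -4 + 0 = -4)
u = -5 (u = -5*1 = -5)
P(p) = p² - 4*p (P(p) = (p² - 5*p) + p = p² - 4*p)
P(4) + n(0)*11 = 4*(-4 + 4) - 4*11 = 4*0 - 44 = 0 - 44 = -44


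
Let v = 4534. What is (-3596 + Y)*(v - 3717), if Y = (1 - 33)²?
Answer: -2101324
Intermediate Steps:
Y = 1024 (Y = (-32)² = 1024)
(-3596 + Y)*(v - 3717) = (-3596 + 1024)*(4534 - 3717) = -2572*817 = -2101324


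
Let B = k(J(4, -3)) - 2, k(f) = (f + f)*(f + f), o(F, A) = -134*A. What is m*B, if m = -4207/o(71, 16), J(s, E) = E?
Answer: 71519/1072 ≈ 66.715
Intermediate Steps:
k(f) = 4*f**2 (k(f) = (2*f)*(2*f) = 4*f**2)
m = 4207/2144 (m = -4207/((-134*16)) = -4207/(-2144) = -4207*(-1/2144) = 4207/2144 ≈ 1.9622)
B = 34 (B = 4*(-3)**2 - 2 = 4*9 - 2 = 36 - 2 = 34)
m*B = (4207/2144)*34 = 71519/1072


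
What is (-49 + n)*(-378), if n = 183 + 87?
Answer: -83538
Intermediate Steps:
n = 270
(-49 + n)*(-378) = (-49 + 270)*(-378) = 221*(-378) = -83538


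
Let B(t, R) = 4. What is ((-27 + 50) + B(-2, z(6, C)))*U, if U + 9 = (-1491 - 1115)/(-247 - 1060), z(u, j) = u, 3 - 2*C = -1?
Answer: -247239/1307 ≈ -189.17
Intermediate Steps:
C = 2 (C = 3/2 - 1/2*(-1) = 3/2 + 1/2 = 2)
U = -9157/1307 (U = -9 + (-1491 - 1115)/(-247 - 1060) = -9 - 2606/(-1307) = -9 - 2606*(-1/1307) = -9 + 2606/1307 = -9157/1307 ≈ -7.0061)
((-27 + 50) + B(-2, z(6, C)))*U = ((-27 + 50) + 4)*(-9157/1307) = (23 + 4)*(-9157/1307) = 27*(-9157/1307) = -247239/1307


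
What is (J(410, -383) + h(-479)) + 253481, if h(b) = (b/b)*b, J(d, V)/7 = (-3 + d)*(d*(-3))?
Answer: -3251268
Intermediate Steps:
J(d, V) = -21*d*(-3 + d) (J(d, V) = 7*((-3 + d)*(d*(-3))) = 7*((-3 + d)*(-3*d)) = 7*(-3*d*(-3 + d)) = -21*d*(-3 + d))
h(b) = b (h(b) = 1*b = b)
(J(410, -383) + h(-479)) + 253481 = (21*410*(3 - 1*410) - 479) + 253481 = (21*410*(3 - 410) - 479) + 253481 = (21*410*(-407) - 479) + 253481 = (-3504270 - 479) + 253481 = -3504749 + 253481 = -3251268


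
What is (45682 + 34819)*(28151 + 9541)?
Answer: 3034243692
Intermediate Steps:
(45682 + 34819)*(28151 + 9541) = 80501*37692 = 3034243692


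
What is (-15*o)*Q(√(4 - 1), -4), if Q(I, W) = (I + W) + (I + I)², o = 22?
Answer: -2640 - 330*√3 ≈ -3211.6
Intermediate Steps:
Q(I, W) = I + W + 4*I² (Q(I, W) = (I + W) + (2*I)² = (I + W) + 4*I² = I + W + 4*I²)
(-15*o)*Q(√(4 - 1), -4) = (-15*22)*(√(4 - 1) - 4 + 4*(√(4 - 1))²) = -330*(√3 - 4 + 4*(√3)²) = -330*(√3 - 4 + 4*3) = -330*(√3 - 4 + 12) = -330*(8 + √3) = -2640 - 330*√3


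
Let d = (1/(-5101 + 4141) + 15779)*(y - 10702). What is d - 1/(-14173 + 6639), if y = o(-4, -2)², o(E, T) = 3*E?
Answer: -301229820318887/1808160 ≈ -1.6659e+8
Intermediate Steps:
y = 144 (y = (3*(-4))² = (-12)² = 144)
d = -79965442081/480 (d = (1/(-5101 + 4141) + 15779)*(144 - 10702) = (1/(-960) + 15779)*(-10558) = (-1/960 + 15779)*(-10558) = (15147839/960)*(-10558) = -79965442081/480 ≈ -1.6659e+8)
d - 1/(-14173 + 6639) = -79965442081/480 - 1/(-14173 + 6639) = -79965442081/480 - 1/(-7534) = -79965442081/480 - 1*(-1/7534) = -79965442081/480 + 1/7534 = -301229820318887/1808160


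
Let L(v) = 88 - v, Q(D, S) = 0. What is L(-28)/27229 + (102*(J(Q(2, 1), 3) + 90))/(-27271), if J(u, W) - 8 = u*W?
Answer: -269017648/742562059 ≈ -0.36228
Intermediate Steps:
J(u, W) = 8 + W*u (J(u, W) = 8 + u*W = 8 + W*u)
L(-28)/27229 + (102*(J(Q(2, 1), 3) + 90))/(-27271) = (88 - 1*(-28))/27229 + (102*((8 + 3*0) + 90))/(-27271) = (88 + 28)*(1/27229) + (102*((8 + 0) + 90))*(-1/27271) = 116*(1/27229) + (102*(8 + 90))*(-1/27271) = 116/27229 + (102*98)*(-1/27271) = 116/27229 + 9996*(-1/27271) = 116/27229 - 9996/27271 = -269017648/742562059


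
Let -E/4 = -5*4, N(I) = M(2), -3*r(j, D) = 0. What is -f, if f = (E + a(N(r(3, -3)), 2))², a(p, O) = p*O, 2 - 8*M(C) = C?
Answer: -6400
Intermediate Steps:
r(j, D) = 0 (r(j, D) = -⅓*0 = 0)
M(C) = ¼ - C/8
N(I) = 0 (N(I) = ¼ - ⅛*2 = ¼ - ¼ = 0)
a(p, O) = O*p
E = 80 (E = -(-20)*4 = -4*(-20) = 80)
f = 6400 (f = (80 + 2*0)² = (80 + 0)² = 80² = 6400)
-f = -1*6400 = -6400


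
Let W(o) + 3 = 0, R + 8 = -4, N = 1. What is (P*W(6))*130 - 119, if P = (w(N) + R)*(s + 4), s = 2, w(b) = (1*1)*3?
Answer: 20941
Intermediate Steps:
w(b) = 3 (w(b) = 1*3 = 3)
R = -12 (R = -8 - 4 = -12)
W(o) = -3 (W(o) = -3 + 0 = -3)
P = -54 (P = (3 - 12)*(2 + 4) = -9*6 = -54)
(P*W(6))*130 - 119 = -54*(-3)*130 - 119 = 162*130 - 119 = 21060 - 119 = 20941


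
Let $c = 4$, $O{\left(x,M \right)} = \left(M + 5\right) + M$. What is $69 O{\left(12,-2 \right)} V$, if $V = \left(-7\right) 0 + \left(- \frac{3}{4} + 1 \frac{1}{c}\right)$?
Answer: $- \frac{69}{2} \approx -34.5$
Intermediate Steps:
$O{\left(x,M \right)} = 5 + 2 M$ ($O{\left(x,M \right)} = \left(5 + M\right) + M = 5 + 2 M$)
$V = - \frac{1}{2}$ ($V = \left(-7\right) 0 + \left(- \frac{3}{4} + 1 \cdot \frac{1}{4}\right) = 0 + \left(\left(-3\right) \frac{1}{4} + 1 \cdot \frac{1}{4}\right) = 0 + \left(- \frac{3}{4} + \frac{1}{4}\right) = 0 - \frac{1}{2} = - \frac{1}{2} \approx -0.5$)
$69 O{\left(12,-2 \right)} V = 69 \left(5 + 2 \left(-2\right)\right) \left(- \frac{1}{2}\right) = 69 \left(5 - 4\right) \left(- \frac{1}{2}\right) = 69 \cdot 1 \left(- \frac{1}{2}\right) = 69 \left(- \frac{1}{2}\right) = - \frac{69}{2}$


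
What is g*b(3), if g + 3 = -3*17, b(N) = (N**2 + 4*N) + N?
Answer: -1296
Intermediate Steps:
b(N) = N**2 + 5*N
g = -54 (g = -3 - 3*17 = -3 - 51 = -54)
g*b(3) = -162*(5 + 3) = -162*8 = -54*24 = -1296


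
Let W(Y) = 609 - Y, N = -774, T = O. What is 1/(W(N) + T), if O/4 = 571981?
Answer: 1/2289307 ≈ 4.3681e-7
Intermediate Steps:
O = 2287924 (O = 4*571981 = 2287924)
T = 2287924
1/(W(N) + T) = 1/((609 - 1*(-774)) + 2287924) = 1/((609 + 774) + 2287924) = 1/(1383 + 2287924) = 1/2289307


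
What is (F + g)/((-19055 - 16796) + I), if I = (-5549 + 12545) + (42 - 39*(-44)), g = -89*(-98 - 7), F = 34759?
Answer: -44104/27097 ≈ -1.6276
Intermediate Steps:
g = 9345 (g = -89*(-105) = 9345)
I = 8754 (I = 6996 + (42 + 1716) = 6996 + 1758 = 8754)
(F + g)/((-19055 - 16796) + I) = (34759 + 9345)/((-19055 - 16796) + 8754) = 44104/(-35851 + 8754) = 44104/(-27097) = 44104*(-1/27097) = -44104/27097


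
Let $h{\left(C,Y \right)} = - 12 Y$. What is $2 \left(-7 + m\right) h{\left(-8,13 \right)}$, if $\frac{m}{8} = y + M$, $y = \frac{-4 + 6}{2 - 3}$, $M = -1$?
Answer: $9672$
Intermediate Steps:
$y = -2$ ($y = \frac{2}{-1} = 2 \left(-1\right) = -2$)
$m = -24$ ($m = 8 \left(-2 - 1\right) = 8 \left(-3\right) = -24$)
$2 \left(-7 + m\right) h{\left(-8,13 \right)} = 2 \left(-7 - 24\right) \left(\left(-12\right) 13\right) = 2 \left(-31\right) \left(-156\right) = \left(-62\right) \left(-156\right) = 9672$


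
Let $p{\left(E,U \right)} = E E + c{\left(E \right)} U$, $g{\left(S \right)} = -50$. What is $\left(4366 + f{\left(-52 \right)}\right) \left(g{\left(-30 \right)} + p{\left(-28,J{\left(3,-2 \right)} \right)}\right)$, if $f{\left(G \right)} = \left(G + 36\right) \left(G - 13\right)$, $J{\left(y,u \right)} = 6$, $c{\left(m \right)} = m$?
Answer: $3059796$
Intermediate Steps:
$f{\left(G \right)} = \left(-13 + G\right) \left(36 + G\right)$ ($f{\left(G \right)} = \left(36 + G\right) \left(-13 + G\right) = \left(-13 + G\right) \left(36 + G\right)$)
$p{\left(E,U \right)} = E^{2} + E U$ ($p{\left(E,U \right)} = E E + E U = E^{2} + E U$)
$\left(4366 + f{\left(-52 \right)}\right) \left(g{\left(-30 \right)} + p{\left(-28,J{\left(3,-2 \right)} \right)}\right) = \left(4366 + \left(-468 + \left(-52\right)^{2} + 23 \left(-52\right)\right)\right) \left(-50 - 28 \left(-28 + 6\right)\right) = \left(4366 - -1040\right) \left(-50 - -616\right) = \left(4366 + 1040\right) \left(-50 + 616\right) = 5406 \cdot 566 = 3059796$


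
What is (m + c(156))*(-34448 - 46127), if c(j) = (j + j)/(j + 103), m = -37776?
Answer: 788319371400/259 ≈ 3.0437e+9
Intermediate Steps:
c(j) = 2*j/(103 + j) (c(j) = (2*j)/(103 + j) = 2*j/(103 + j))
(m + c(156))*(-34448 - 46127) = (-37776 + 2*156/(103 + 156))*(-34448 - 46127) = (-37776 + 2*156/259)*(-80575) = (-37776 + 2*156*(1/259))*(-80575) = (-37776 + 312/259)*(-80575) = -9783672/259*(-80575) = 788319371400/259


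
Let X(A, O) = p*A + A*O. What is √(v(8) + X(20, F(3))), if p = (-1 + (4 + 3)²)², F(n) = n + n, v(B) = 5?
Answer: √46205 ≈ 214.95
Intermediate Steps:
F(n) = 2*n
p = 2304 (p = (-1 + 7²)² = (-1 + 49)² = 48² = 2304)
X(A, O) = 2304*A + A*O
√(v(8) + X(20, F(3))) = √(5 + 20*(2304 + 2*3)) = √(5 + 20*(2304 + 6)) = √(5 + 20*2310) = √(5 + 46200) = √46205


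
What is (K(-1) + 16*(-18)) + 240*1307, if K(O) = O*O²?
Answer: 313391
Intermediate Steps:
K(O) = O³
(K(-1) + 16*(-18)) + 240*1307 = ((-1)³ + 16*(-18)) + 240*1307 = (-1 - 288) + 313680 = -289 + 313680 = 313391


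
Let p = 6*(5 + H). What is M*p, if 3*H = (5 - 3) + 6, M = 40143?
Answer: 1846578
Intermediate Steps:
H = 8/3 (H = ((5 - 3) + 6)/3 = (2 + 6)/3 = (⅓)*8 = 8/3 ≈ 2.6667)
p = 46 (p = 6*(5 + 8/3) = 6*(23/3) = 46)
M*p = 40143*46 = 1846578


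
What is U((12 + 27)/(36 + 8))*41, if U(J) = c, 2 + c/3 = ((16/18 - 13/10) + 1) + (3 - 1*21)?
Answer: -71627/30 ≈ -2387.6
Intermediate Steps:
c = -1747/30 (c = -6 + 3*(((16/18 - 13/10) + 1) + (3 - 1*21)) = -6 + 3*(((16*(1/18) - 13*1/10) + 1) + (3 - 21)) = -6 + 3*(((8/9 - 13/10) + 1) - 18) = -6 + 3*((-37/90 + 1) - 18) = -6 + 3*(53/90 - 18) = -6 + 3*(-1567/90) = -6 - 1567/30 = -1747/30 ≈ -58.233)
U(J) = -1747/30
U((12 + 27)/(36 + 8))*41 = -1747/30*41 = -71627/30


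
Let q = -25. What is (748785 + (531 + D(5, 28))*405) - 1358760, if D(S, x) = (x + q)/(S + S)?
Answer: -789597/2 ≈ -3.9480e+5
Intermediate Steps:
D(S, x) = (-25 + x)/(2*S) (D(S, x) = (x - 25)/(S + S) = (-25 + x)/((2*S)) = (-25 + x)*(1/(2*S)) = (-25 + x)/(2*S))
(748785 + (531 + D(5, 28))*405) - 1358760 = (748785 + (531 + (½)*(-25 + 28)/5)*405) - 1358760 = (748785 + (531 + (½)*(⅕)*3)*405) - 1358760 = (748785 + (531 + 3/10)*405) - 1358760 = (748785 + (5313/10)*405) - 1358760 = (748785 + 430353/2) - 1358760 = 1927923/2 - 1358760 = -789597/2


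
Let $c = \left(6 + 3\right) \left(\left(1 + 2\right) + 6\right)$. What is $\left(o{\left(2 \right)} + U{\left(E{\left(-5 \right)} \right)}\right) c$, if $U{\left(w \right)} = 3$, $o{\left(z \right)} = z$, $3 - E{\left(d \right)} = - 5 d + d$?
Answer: $405$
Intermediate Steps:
$E{\left(d \right)} = 3 + 4 d$ ($E{\left(d \right)} = 3 - \left(- 5 d + d\right) = 3 - - 4 d = 3 + 4 d$)
$c = 81$ ($c = 9 \left(3 + 6\right) = 9 \cdot 9 = 81$)
$\left(o{\left(2 \right)} + U{\left(E{\left(-5 \right)} \right)}\right) c = \left(2 + 3\right) 81 = 5 \cdot 81 = 405$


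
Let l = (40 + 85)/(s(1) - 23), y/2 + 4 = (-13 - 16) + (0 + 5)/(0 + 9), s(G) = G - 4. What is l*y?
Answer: 36500/117 ≈ 311.97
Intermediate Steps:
s(G) = -4 + G
y = -584/9 (y = -8 + 2*((-13 - 16) + (0 + 5)/(0 + 9)) = -8 + 2*(-29 + 5/9) = -8 + 2*(-256/9) = -8 - 512/9 = -584/9 ≈ -64.889)
l = -125/26 (l = (40 + 85)/((-4 + 1) - 23) = 125/(-3 - 23) = 125/(-26) = 125*(-1/26) = -125/26 ≈ -4.8077)
l*y = -125/26*(-584/9) = 36500/117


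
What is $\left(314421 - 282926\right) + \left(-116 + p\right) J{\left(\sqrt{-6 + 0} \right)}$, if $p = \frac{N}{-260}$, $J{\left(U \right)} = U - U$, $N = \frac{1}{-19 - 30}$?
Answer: $31495$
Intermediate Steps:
$N = - \frac{1}{49}$ ($N = \frac{1}{-49} = - \frac{1}{49} \approx -0.020408$)
$J{\left(U \right)} = 0$
$p = \frac{1}{12740}$ ($p = - \frac{1}{49 \left(-260\right)} = \left(- \frac{1}{49}\right) \left(- \frac{1}{260}\right) = \frac{1}{12740} \approx 7.8493 \cdot 10^{-5}$)
$\left(314421 - 282926\right) + \left(-116 + p\right) J{\left(\sqrt{-6 + 0} \right)} = \left(314421 - 282926\right) + \left(-116 + \frac{1}{12740}\right) 0 = 31495 - 0 = 31495 + 0 = 31495$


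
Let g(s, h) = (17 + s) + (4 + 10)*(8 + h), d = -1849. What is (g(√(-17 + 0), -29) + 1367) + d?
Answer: -759 + I*√17 ≈ -759.0 + 4.1231*I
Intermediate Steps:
g(s, h) = 129 + s + 14*h (g(s, h) = (17 + s) + 14*(8 + h) = (17 + s) + (112 + 14*h) = 129 + s + 14*h)
(g(√(-17 + 0), -29) + 1367) + d = ((129 + √(-17 + 0) + 14*(-29)) + 1367) - 1849 = ((129 + √(-17) - 406) + 1367) - 1849 = ((129 + I*√17 - 406) + 1367) - 1849 = ((-277 + I*√17) + 1367) - 1849 = (1090 + I*√17) - 1849 = -759 + I*√17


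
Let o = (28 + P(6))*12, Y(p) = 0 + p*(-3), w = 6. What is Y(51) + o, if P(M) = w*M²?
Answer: 2775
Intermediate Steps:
Y(p) = -3*p (Y(p) = 0 - 3*p = -3*p)
P(M) = 6*M²
o = 2928 (o = (28 + 6*6²)*12 = (28 + 6*36)*12 = (28 + 216)*12 = 244*12 = 2928)
Y(51) + o = -3*51 + 2928 = -153 + 2928 = 2775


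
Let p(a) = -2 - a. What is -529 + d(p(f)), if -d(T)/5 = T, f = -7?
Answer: -554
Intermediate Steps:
d(T) = -5*T
-529 + d(p(f)) = -529 - 5*(-2 - 1*(-7)) = -529 - 5*(-2 + 7) = -529 - 5*5 = -529 - 25 = -554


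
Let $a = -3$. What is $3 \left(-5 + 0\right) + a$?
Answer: $-18$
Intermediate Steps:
$3 \left(-5 + 0\right) + a = 3 \left(-5 + 0\right) - 3 = 3 \left(-5\right) - 3 = -15 - 3 = -18$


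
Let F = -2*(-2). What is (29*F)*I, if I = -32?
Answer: -3712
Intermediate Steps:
F = 4
(29*F)*I = (29*4)*(-32) = 116*(-32) = -3712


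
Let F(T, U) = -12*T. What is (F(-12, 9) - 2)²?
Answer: 20164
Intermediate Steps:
(F(-12, 9) - 2)² = (-12*(-12) - 2)² = (144 - 2)² = 142² = 20164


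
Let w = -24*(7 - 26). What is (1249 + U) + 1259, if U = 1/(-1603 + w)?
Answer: 2876675/1147 ≈ 2508.0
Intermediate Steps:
w = 456 (w = -24*(-19) = 456)
U = -1/1147 (U = 1/(-1603 + 456) = 1/(-1147) = -1/1147 ≈ -0.00087184)
(1249 + U) + 1259 = (1249 - 1/1147) + 1259 = 1432602/1147 + 1259 = 2876675/1147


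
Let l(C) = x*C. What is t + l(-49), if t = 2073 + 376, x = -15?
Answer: 3184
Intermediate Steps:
t = 2449
l(C) = -15*C
t + l(-49) = 2449 - 15*(-49) = 2449 + 735 = 3184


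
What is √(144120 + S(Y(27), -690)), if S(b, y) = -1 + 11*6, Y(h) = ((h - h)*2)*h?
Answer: √144185 ≈ 379.72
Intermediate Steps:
Y(h) = 0 (Y(h) = (0*2)*h = 0*h = 0)
S(b, y) = 65 (S(b, y) = -1 + 66 = 65)
√(144120 + S(Y(27), -690)) = √(144120 + 65) = √144185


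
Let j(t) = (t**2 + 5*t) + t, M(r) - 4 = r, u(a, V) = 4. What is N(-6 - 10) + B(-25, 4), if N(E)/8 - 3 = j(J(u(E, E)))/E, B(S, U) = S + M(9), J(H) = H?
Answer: -8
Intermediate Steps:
M(r) = 4 + r
B(S, U) = 13 + S (B(S, U) = S + (4 + 9) = S + 13 = 13 + S)
j(t) = t**2 + 6*t
N(E) = 24 + 320/E (N(E) = 24 + 8*((4*(6 + 4))/E) = 24 + 8*((4*10)/E) = 24 + 8*(40/E) = 24 + 320/E)
N(-6 - 10) + B(-25, 4) = (24 + 320/(-6 - 10)) + (13 - 25) = (24 + 320/(-16)) - 12 = (24 + 320*(-1/16)) - 12 = (24 - 20) - 12 = 4 - 12 = -8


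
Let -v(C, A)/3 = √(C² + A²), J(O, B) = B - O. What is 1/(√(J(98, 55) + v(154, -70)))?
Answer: -I/√(43 + 42*√146) ≈ -0.042621*I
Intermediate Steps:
v(C, A) = -3*√(A² + C²) (v(C, A) = -3*√(C² + A²) = -3*√(A² + C²))
1/(√(J(98, 55) + v(154, -70))) = 1/(√((55 - 1*98) - 3*√((-70)² + 154²))) = 1/(√((55 - 98) - 3*√(4900 + 23716))) = 1/(√(-43 - 42*√146)) = (-43 - 42*√146)^(-½)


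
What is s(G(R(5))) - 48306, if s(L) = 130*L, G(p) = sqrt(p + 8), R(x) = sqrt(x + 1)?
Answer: -48306 + 130*sqrt(8 + sqrt(6)) ≈ -47886.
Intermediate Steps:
R(x) = sqrt(1 + x)
G(p) = sqrt(8 + p)
s(G(R(5))) - 48306 = 130*sqrt(8 + sqrt(1 + 5)) - 48306 = 130*sqrt(8 + sqrt(6)) - 48306 = -48306 + 130*sqrt(8 + sqrt(6))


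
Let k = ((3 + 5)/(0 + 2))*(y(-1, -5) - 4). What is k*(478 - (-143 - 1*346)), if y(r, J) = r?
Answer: -19340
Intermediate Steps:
k = -20 (k = ((3 + 5)/(0 + 2))*(-1 - 4) = (8/2)*(-5) = (8*(½))*(-5) = 4*(-5) = -20)
k*(478 - (-143 - 1*346)) = -20*(478 - (-143 - 1*346)) = -20*(478 - (-143 - 346)) = -20*(478 - 1*(-489)) = -20*(478 + 489) = -20*967 = -19340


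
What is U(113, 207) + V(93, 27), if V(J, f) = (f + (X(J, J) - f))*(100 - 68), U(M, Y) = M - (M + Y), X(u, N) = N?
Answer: 2769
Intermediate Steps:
U(M, Y) = -Y (U(M, Y) = M + (-M - Y) = -Y)
V(J, f) = 32*J (V(J, f) = (f + (J - f))*(100 - 68) = J*32 = 32*J)
U(113, 207) + V(93, 27) = -1*207 + 32*93 = -207 + 2976 = 2769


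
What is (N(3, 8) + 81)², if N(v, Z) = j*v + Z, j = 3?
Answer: 9604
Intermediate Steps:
N(v, Z) = Z + 3*v (N(v, Z) = 3*v + Z = Z + 3*v)
(N(3, 8) + 81)² = ((8 + 3*3) + 81)² = ((8 + 9) + 81)² = (17 + 81)² = 98² = 9604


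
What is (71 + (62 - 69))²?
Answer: 4096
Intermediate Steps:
(71 + (62 - 69))² = (71 - 7)² = 64² = 4096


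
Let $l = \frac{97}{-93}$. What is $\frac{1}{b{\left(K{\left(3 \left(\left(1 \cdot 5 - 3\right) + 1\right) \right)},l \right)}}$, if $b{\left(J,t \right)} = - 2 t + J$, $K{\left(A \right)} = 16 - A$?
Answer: $\frac{93}{845} \approx 0.11006$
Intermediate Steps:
$l = - \frac{97}{93}$ ($l = 97 \left(- \frac{1}{93}\right) = - \frac{97}{93} \approx -1.043$)
$b{\left(J,t \right)} = J - 2 t$
$\frac{1}{b{\left(K{\left(3 \left(\left(1 \cdot 5 - 3\right) + 1\right) \right)},l \right)}} = \frac{1}{\left(16 - 3 \left(\left(1 \cdot 5 - 3\right) + 1\right)\right) - - \frac{194}{93}} = \frac{1}{\left(16 - 3 \left(\left(5 - 3\right) + 1\right)\right) + \frac{194}{93}} = \frac{1}{\left(16 - 3 \left(2 + 1\right)\right) + \frac{194}{93}} = \frac{1}{\left(16 - 3 \cdot 3\right) + \frac{194}{93}} = \frac{1}{\left(16 - 9\right) + \frac{194}{93}} = \frac{1}{7 + \frac{194}{93}} = \frac{1}{\frac{845}{93}} = \frac{93}{845}$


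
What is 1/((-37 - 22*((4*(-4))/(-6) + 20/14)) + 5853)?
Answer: 21/120244 ≈ 0.00017464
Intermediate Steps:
1/((-37 - 22*((4*(-4))/(-6) + 20/14)) + 5853) = 1/((-37 - 22*(-16*(-1/6) + 20*(1/14))) + 5853) = 1/((-37 - 22*(8/3 + 10/7)) + 5853) = 1/((-37 - 22*86/21) + 5853) = 1/((-37 - 1892/21) + 5853) = 1/(-2669/21 + 5853) = 1/(120244/21) = 21/120244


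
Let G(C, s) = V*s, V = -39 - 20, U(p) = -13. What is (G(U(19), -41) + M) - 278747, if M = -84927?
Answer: -361255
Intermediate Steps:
V = -59
G(C, s) = -59*s
(G(U(19), -41) + M) - 278747 = (-59*(-41) - 84927) - 278747 = (2419 - 84927) - 278747 = -82508 - 278747 = -361255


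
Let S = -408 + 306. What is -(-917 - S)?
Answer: 815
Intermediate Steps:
S = -102
-(-917 - S) = -(-917 - 1*(-102)) = -(-917 + 102) = -1*(-815) = 815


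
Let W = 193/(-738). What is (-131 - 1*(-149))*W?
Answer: -193/41 ≈ -4.7073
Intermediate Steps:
W = -193/738 (W = 193*(-1/738) = -193/738 ≈ -0.26152)
(-131 - 1*(-149))*W = (-131 - 1*(-149))*(-193/738) = (-131 + 149)*(-193/738) = 18*(-193/738) = -193/41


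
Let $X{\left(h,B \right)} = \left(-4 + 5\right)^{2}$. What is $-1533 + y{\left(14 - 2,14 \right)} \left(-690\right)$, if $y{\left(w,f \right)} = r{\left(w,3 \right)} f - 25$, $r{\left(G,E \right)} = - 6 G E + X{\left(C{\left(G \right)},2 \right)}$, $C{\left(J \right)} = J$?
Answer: $2092617$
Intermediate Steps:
$X{\left(h,B \right)} = 1$ ($X{\left(h,B \right)} = 1^{2} = 1$)
$r{\left(G,E \right)} = 1 - 6 E G$ ($r{\left(G,E \right)} = - 6 G E + 1 = - 6 E G + 1 = 1 - 6 E G$)
$y{\left(w,f \right)} = -25 + f \left(1 - 18 w\right)$ ($y{\left(w,f \right)} = \left(1 - 18 w\right) f - 25 = f \left(1 - 18 w\right) - 25 = -25 + f \left(1 - 18 w\right)$)
$-1533 + y{\left(14 - 2,14 \right)} \left(-690\right) = -1533 + \left(-25 + 14 - 252 \left(14 - 2\right)\right) \left(-690\right) = -1533 + \left(-25 + 14 - 252 \cdot 12\right) \left(-690\right) = -1533 + \left(-25 + 14 - 3024\right) \left(-690\right) = -1533 - -2094150 = -1533 + 2094150 = 2092617$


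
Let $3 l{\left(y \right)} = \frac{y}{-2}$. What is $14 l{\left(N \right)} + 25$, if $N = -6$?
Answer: $39$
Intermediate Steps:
$l{\left(y \right)} = - \frac{y}{6}$ ($l{\left(y \right)} = \frac{y \frac{1}{-2}}{3} = \frac{y \left(- \frac{1}{2}\right)}{3} = \frac{\left(- \frac{1}{2}\right) y}{3} = - \frac{y}{6}$)
$14 l{\left(N \right)} + 25 = 14 \left(\left(- \frac{1}{6}\right) \left(-6\right)\right) + 25 = 14 \cdot 1 + 25 = 14 + 25 = 39$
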